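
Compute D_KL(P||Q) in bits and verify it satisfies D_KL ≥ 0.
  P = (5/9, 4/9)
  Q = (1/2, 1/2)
0.0089 bits

KL divergence satisfies the Gibbs inequality: D_KL(P||Q) ≥ 0 for all distributions P, Q.

D_KL(P||Q) = Σ p(x) log(p(x)/q(x))
Term by term:
  x=0: 5/9 × log_2[(5/9)/(1/2)] = 0.0844
  x=1: 4/9 × log_2[(4/9)/(1/2)] = -0.0755
D_KL(P||Q) = 0.0089 bits

D_KL(P||Q) = 0.0089 ≥ 0 ✓

This non-negativity is a fundamental property: relative entropy cannot be negative because it measures how different Q is from P.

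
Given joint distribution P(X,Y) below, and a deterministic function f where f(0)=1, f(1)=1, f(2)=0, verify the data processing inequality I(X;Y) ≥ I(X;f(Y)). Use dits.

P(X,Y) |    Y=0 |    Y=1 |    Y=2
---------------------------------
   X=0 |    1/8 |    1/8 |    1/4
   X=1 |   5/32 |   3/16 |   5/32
I(X;Y) = 0.0082, I(X;f(Y)) = 0.0080, inequality holds: 0.0082 ≥ 0.0080

Data Processing Inequality: For any Markov chain X → Y → Z, we have I(X;Y) ≥ I(X;Z).

Here Z = f(Y) is a deterministic function of Y, forming X → Y → Z.

Original I(X;Y) = 0.0082 dits

After applying f:
P(X,Z) where Z=f(Y):
- P(X,Z=0) = P(X,Y=2)
- P(X,Z=1) = P(X,Y=0) + P(X,Y=1)

I(X;Z) = I(X;f(Y)) = 0.0080 dits

Verification: 0.0082 ≥ 0.0080 ✓

Information cannot be created by processing; the function f can only lose information about X.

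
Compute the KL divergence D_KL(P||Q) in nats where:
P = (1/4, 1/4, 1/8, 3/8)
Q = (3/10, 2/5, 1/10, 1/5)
0.1005 nats

KL divergence: D_KL(P||Q) = Σ p(x) log(p(x)/q(x))

Computing term by term:
  x=0: 1/4 × log_e[(1/4)/(3/10)] = 1/4 × -0.1823 = -0.0456
  x=1: 1/4 × log_e[(1/4)/(2/5)] = 1/4 × -0.4700 = -0.1175
  x=2: 1/8 × log_e[(1/8)/(1/10)] = 1/8 × 0.2231 = 0.0279
  x=3: 3/8 × log_e[(3/8)/(1/5)] = 3/8 × 0.6286 = 0.2357

D_KL(P||Q) = 0.1005 nats

Note: KL divergence is always non-negative and equals 0 iff P = Q.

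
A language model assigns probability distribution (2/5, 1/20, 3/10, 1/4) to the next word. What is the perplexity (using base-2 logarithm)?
3.4010

Perplexity is 2^H (or exp(H) for natural log).

First, H = -Σ p log p = 1.7660 bits
Perplexity = 2^1.7660 = 3.4010

Interpretation: The model's uncertainty is equivalent to choosing uniformly among 3.4 options.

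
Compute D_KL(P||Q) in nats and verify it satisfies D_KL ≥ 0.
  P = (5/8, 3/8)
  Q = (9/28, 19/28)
0.1932 nats

KL divergence satisfies the Gibbs inequality: D_KL(P||Q) ≥ 0 for all distributions P, Q.

D_KL(P||Q) = Σ p(x) log(p(x)/q(x))
Term by term:
  x=0: 5/8 × log_e[(5/8)/(9/28)] = 0.4156
  x=1: 3/8 × log_e[(3/8)/(19/28)] = -0.2224
D_KL(P||Q) = 0.1932 nats

D_KL(P||Q) = 0.1932 ≥ 0 ✓

This non-negativity is a fundamental property: relative entropy cannot be negative because it measures how different Q is from P.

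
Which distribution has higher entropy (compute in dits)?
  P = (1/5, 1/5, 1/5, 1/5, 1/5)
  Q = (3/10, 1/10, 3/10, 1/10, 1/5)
P

Computing entropies in dits:
H(P) = 0.6990
H(Q) = 0.6535

Distribution P has higher entropy.

Intuition: The distribution closer to uniform (more spread out) has higher entropy.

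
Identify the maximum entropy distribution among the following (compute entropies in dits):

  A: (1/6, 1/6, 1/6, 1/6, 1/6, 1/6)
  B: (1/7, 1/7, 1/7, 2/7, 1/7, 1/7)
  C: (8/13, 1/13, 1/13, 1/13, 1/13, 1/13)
A

For a discrete distribution over n outcomes, entropy is maximized by the uniform distribution.

Computing entropies:
H(A) = 0.7782 dits
H(B) = 0.7591 dits
H(C) = 0.5582 dits

The uniform distribution (where all probabilities equal 1/6) achieves the maximum entropy of log_10(6) = 0.7782 dits.

Distribution A has the highest entropy.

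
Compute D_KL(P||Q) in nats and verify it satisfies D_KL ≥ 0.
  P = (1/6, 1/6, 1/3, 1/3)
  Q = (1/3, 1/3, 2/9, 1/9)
0.2703 nats

KL divergence satisfies the Gibbs inequality: D_KL(P||Q) ≥ 0 for all distributions P, Q.

D_KL(P||Q) = Σ p(x) log(p(x)/q(x))
Term by term:
  x=0: 1/6 × log_e[(1/6)/(1/3)] = -0.1155
  x=1: 1/6 × log_e[(1/6)/(1/3)] = -0.1155
  x=2: 1/3 × log_e[(1/3)/(2/9)] = 0.1352
  x=3: 1/3 × log_e[(1/3)/(1/9)] = 0.3662
D_KL(P||Q) = 0.2703 nats

D_KL(P||Q) = 0.2703 ≥ 0 ✓

This non-negativity is a fundamental property: relative entropy cannot be negative because it measures how different Q is from P.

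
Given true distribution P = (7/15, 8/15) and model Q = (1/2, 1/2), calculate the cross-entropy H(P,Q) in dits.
0.3010 dits

Cross-entropy: H(P,Q) = -Σ p(x) log q(x)

Alternatively: H(P,Q) = H(P) + D_KL(P||Q)
H(P) = 0.3001 dits
D_KL(P||Q) = 0.0010 dits

H(P,Q) = 0.3001 + 0.0010 = 0.3010 dits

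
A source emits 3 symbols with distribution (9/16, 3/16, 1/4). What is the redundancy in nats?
0.1145 nats

Redundancy measures how far a source is from maximum entropy:
R = H_max - H(X)

Maximum entropy for 3 symbols: H_max = log_e(3) = 1.0986 nats
Actual entropy: H(X) = 0.9841 nats
Redundancy: R = 1.0986 - 0.9841 = 0.1145 nats

This redundancy represents potential for compression: the source could be compressed by 0.1145 nats per symbol.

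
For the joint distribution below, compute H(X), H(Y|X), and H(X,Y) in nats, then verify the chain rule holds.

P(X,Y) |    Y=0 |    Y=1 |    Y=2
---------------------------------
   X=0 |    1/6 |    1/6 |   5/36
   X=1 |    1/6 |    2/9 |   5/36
H(X,Y) = 1.7785, H(X) = 0.6916, H(Y|X) = 1.0869 (all in nats)

Chain rule: H(X,Y) = H(X) + H(Y|X)

Left side — joint entropy directly:
H(X,Y) = -Σ p(x,y) log p(x,y) = 1.7785 nats

Right side — compute H(Y|X) from the conditional distributions:
P(X) = (17/36, 19/36), so H(X) = 0.6916 nats
H(Y|X) = Σ_x P(X=x) · H(Y|X=x):
  P(Y|X=0) = (6/17, 6/17, 5/17), H(Y|X=0) = 1.0951, weight P(X=0) = 17/36
  P(Y|X=1) = (6/19, 8/19, 5/19), H(Y|X=1) = 1.0795, weight P(X=1) = 19/36
H(Y|X) = 1.0869 nats

H(X) + H(Y|X) = 0.6916 + 1.0869 = 1.7785 nats

Both sides equal 1.7785 nats. ✓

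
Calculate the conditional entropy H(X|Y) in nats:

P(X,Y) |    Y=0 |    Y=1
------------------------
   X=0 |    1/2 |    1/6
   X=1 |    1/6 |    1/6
0.6059 nats

Using the chain rule: H(X|Y) = H(X,Y) - H(Y)

First, compute H(X,Y) = 1.2425 nats

Marginal P(Y) = (2/3, 1/3)
H(Y) = 0.6365 nats

H(X|Y) = H(X,Y) - H(Y) = 1.2425 - 0.6365 = 0.6059 nats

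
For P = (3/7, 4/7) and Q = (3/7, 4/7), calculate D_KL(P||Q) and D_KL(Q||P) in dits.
D_KL(P||Q) = 0.0000, D_KL(Q||P) = 0.0000

KL divergence is not symmetric: D_KL(P||Q) ≠ D_KL(Q||P) in general.

D_KL(P||Q) = 0.0000 dits
D_KL(Q||P) = 0.0000 dits

In this case they happen to be equal (to 4 decimal places).

This asymmetry is why KL divergence is not a true distance metric.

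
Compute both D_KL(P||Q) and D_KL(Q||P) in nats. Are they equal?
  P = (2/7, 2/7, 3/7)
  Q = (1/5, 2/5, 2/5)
D_KL(P||Q) = 0.0353, D_KL(Q||P) = 0.0357

KL divergence is not symmetric: D_KL(P||Q) ≠ D_KL(Q||P) in general.

D_KL(P||Q) = 0.0353 nats
D_KL(Q||P) = 0.0357 nats

No, they are not equal!

This asymmetry is why KL divergence is not a true distance metric.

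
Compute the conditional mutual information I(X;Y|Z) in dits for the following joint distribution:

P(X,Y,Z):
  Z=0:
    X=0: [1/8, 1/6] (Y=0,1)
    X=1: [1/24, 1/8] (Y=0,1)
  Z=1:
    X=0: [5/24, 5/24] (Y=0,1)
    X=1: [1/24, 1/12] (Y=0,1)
0.0056 dits

Conditional mutual information: I(X;Y|Z) = H(X|Z) + H(Y|Z) - H(X,Y|Z)

H(Z) = 0.2995
H(X,Z) = 0.5571 → H(X|Z) = 0.2576
H(Y,Z) = 0.5924 → H(Y|Z) = 0.2928
H(X,Y,Z) = 0.8443 → H(X,Y|Z) = 0.5447

I(X;Y|Z) = 0.2576 + 0.2928 - 0.5447 = 0.0056 dits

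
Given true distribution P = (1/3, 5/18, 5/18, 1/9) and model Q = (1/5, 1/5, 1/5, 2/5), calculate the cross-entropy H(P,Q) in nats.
1.5324 nats

Cross-entropy: H(P,Q) = -Σ p(x) log q(x)

Alternatively: H(P,Q) = H(P) + D_KL(P||Q)
H(P) = 1.3220 nats
D_KL(P||Q) = 0.2105 nats

H(P,Q) = 1.3220 + 0.2105 = 1.5324 nats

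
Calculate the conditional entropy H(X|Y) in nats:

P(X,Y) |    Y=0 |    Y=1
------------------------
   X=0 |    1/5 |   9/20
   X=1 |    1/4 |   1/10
0.5699 nats

Using the chain rule: H(X|Y) = H(X,Y) - H(Y)

First, compute H(X,Y) = 1.2580 nats

Marginal P(Y) = (9/20, 11/20)
H(Y) = 0.6881 nats

H(X|Y) = H(X,Y) - H(Y) = 1.2580 - 0.6881 = 0.5699 nats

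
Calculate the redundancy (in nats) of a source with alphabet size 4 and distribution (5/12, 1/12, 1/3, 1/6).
0.1496 nats

Redundancy measures how far a source is from maximum entropy:
R = H_max - H(X)

Maximum entropy for 4 symbols: H_max = log_e(4) = 1.3863 nats
Actual entropy: H(X) = 1.2367 nats
Redundancy: R = 1.3863 - 1.2367 = 0.1496 nats

This redundancy represents potential for compression: the source could be compressed by 0.1496 nats per symbol.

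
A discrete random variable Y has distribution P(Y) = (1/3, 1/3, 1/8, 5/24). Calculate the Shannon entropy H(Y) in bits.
1.9031 bits

Shannon entropy is H(X) = -Σ p(x) log p(x).

For P = (1/3, 1/3, 1/8, 5/24):
H = -1/3 × log_2(1/3) -1/3 × log_2(1/3) -1/8 × log_2(1/8) -5/24 × log_2(5/24)
H = 1.9031 bits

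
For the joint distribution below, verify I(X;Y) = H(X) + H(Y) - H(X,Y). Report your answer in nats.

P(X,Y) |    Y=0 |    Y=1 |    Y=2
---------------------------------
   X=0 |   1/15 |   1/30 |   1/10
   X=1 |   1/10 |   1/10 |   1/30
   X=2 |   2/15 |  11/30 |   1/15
I(X;Y) = 0.0978 nats

Mutual information has multiple equivalent forms:
- I(X;Y) = H(X) - H(X|Y)
- I(X;Y) = H(Y) - H(Y|X)
- I(X;Y) = H(X) + H(Y) - H(X,Y)

Computing all quantities:
H(X) = 0.9833, H(Y) = 1.0297, H(X,Y) = 1.9151
H(X|Y) = 0.8855, H(Y|X) = 0.9318

Verification:
H(X) - H(X|Y) = 0.9833 - 0.8855 = 0.0978
H(Y) - H(Y|X) = 1.0297 - 0.9318 = 0.0978
H(X) + H(Y) - H(X,Y) = 0.9833 + 1.0297 - 1.9151 = 0.0978

All forms give I(X;Y) = 0.0978 nats. ✓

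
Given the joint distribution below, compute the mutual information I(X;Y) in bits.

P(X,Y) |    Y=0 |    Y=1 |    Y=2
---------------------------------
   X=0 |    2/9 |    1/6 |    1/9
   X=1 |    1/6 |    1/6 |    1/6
0.0138 bits

Mutual information: I(X;Y) = H(X) + H(Y) - H(X,Y)

Marginals:
P(X) = (1/2, 1/2), H(X) = 1.0000 bits
P(Y) = (7/18, 1/3, 5/18), H(Y) = 1.5715 bits

Joint entropy: H(X,Y) = 2.5577 bits

I(X;Y) = 1.0000 + 1.5715 - 2.5577 = 0.0138 bits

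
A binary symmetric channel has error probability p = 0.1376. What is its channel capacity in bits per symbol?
0.4221 bits

For a binary symmetric channel (BSC) with error probability p:
Capacity C = 1 - H(p) bits per symbol

where H(p) = -p log₂(p) - (1-p) log₂(1-p) is the binary entropy function.

H(0.1376) = 0.5779 bits
C = 1 - 0.5779 = 0.4221 bits per symbol

This means we can reliably transmit up to 0.4221 bits of information per channel use.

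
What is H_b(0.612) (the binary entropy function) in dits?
0.2900 dits

The binary entropy function is:
H(p) = -p log(p) - (1-p) log(1-p)

H(0.612) = -0.612 × log_10(0.612) - 0.388 × log_10(0.388)
H(0.612) = 0.2900 dits

Note: Binary entropy is maximized at p=0.5 (H=1 bit) and minimized at p=0 or p=1 (H=0).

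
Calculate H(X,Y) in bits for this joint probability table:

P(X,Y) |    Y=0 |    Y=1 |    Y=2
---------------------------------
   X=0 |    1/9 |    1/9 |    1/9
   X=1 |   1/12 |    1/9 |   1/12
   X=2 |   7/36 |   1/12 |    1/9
3.1167 bits

Joint entropy is H(X,Y) = -Σ_{x,y} p(x,y) log p(x,y).

Summing over all non-zero entries:
H(X,Y) = -[1/9·log_2(1/9) + 1/9·log_2(1/9) + 1/9·log_2(1/9) + 1/12·log_2(1/12) + 1/9·log_2(1/9) + 1/12·log_2(1/12) + 7/36·log_2(7/36) + 1/12·log_2(1/12) + 1/9·log_2(1/9)]
H(X,Y) = 3.1167 bits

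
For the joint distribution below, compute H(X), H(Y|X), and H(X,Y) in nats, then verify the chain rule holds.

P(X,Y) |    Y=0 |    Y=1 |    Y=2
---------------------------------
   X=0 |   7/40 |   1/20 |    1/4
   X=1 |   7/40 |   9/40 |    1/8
H(X,Y) = 1.7020, H(X) = 0.6919, H(Y|X) = 1.0101 (all in nats)

Chain rule: H(X,Y) = H(X) + H(Y|X)

Left side — joint entropy directly:
H(X,Y) = -Σ p(x,y) log p(x,y) = 1.7020 nats

Right side — compute H(Y|X) from the conditional distributions:
P(X) = (19/40, 21/40), so H(X) = 0.6919 nats
H(Y|X) = Σ_x P(X=x) · H(Y|X=x):
  P(Y|X=0) = (7/19, 2/19, 10/19), H(Y|X=0) = 0.9427, weight P(X=0) = 19/40
  P(Y|X=1) = (1/3, 3/7, 5/21), H(Y|X=1) = 1.0710, weight P(X=1) = 21/40
H(Y|X) = 1.0101 nats

H(X) + H(Y|X) = 0.6919 + 1.0101 = 1.7020 nats

Both sides equal 1.7020 nats. ✓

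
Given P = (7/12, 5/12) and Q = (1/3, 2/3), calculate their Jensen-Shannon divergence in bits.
0.0459 bits

Jensen-Shannon divergence is:
JSD(P||Q) = 0.5 × D_KL(P||M) + 0.5 × D_KL(Q||M)
where M = 0.5 × (P + Q) is the mixture distribution.

M = 0.5 × (7/12, 5/12) + 0.5 × (1/3, 2/3) = (11/24, 13/24)

D_KL(P||M) = 0.0452 bits
D_KL(Q||M) = 0.0466 bits

JSD(P||Q) = 0.5 × 0.0452 + 0.5 × 0.0466 = 0.0459 bits

Unlike KL divergence, JSD is symmetric and bounded: 0 ≤ JSD ≤ log(2).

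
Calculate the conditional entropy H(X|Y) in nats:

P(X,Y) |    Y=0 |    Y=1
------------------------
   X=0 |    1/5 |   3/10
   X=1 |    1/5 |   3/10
0.6931 nats

Using the chain rule: H(X|Y) = H(X,Y) - H(Y)

First, compute H(X,Y) = 1.3662 nats

Marginal P(Y) = (2/5, 3/5)
H(Y) = 0.6730 nats

H(X|Y) = H(X,Y) - H(Y) = 1.3662 - 0.6730 = 0.6931 nats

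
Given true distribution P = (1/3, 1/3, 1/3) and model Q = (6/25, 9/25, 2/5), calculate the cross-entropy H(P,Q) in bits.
1.6183 bits

Cross-entropy: H(P,Q) = -Σ p(x) log q(x)

Alternatively: H(P,Q) = H(P) + D_KL(P||Q)
H(P) = 1.5850 bits
D_KL(P||Q) = 0.0333 bits

H(P,Q) = 1.5850 + 0.0333 = 1.6183 bits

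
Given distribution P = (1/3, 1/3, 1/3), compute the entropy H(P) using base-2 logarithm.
1.5850 bits

Shannon entropy is H(X) = -Σ p(x) log p(x).

For P = (1/3, 1/3, 1/3):
H = -1/3 × log_2(1/3) -1/3 × log_2(1/3) -1/3 × log_2(1/3)
H = 1.5850 bits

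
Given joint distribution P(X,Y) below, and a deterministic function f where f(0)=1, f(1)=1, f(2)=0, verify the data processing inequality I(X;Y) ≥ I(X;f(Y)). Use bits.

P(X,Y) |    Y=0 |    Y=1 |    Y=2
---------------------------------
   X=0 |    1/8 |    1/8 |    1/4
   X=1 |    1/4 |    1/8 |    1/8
I(X;Y) = 0.0613, I(X;f(Y)) = 0.0488, inequality holds: 0.0613 ≥ 0.0488

Data Processing Inequality: For any Markov chain X → Y → Z, we have I(X;Y) ≥ I(X;Z).

Here Z = f(Y) is a deterministic function of Y, forming X → Y → Z.

Original I(X;Y) = 0.0613 bits

After applying f:
P(X,Z) where Z=f(Y):
- P(X,Z=0) = P(X,Y=2)
- P(X,Z=1) = P(X,Y=0) + P(X,Y=1)

I(X;Z) = I(X;f(Y)) = 0.0488 bits

Verification: 0.0613 ≥ 0.0488 ✓

Information cannot be created by processing; the function f can only lose information about X.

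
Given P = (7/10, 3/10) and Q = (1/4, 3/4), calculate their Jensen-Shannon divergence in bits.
0.1519 bits

Jensen-Shannon divergence is:
JSD(P||Q) = 0.5 × D_KL(P||M) + 0.5 × D_KL(Q||M)
where M = 0.5 × (P + Q) is the mixture distribution.

M = 0.5 × (7/10, 3/10) + 0.5 × (1/4, 3/4) = (19/40, 21/40)

D_KL(P||M) = 0.1494 bits
D_KL(Q||M) = 0.1544 bits

JSD(P||Q) = 0.5 × 0.1494 + 0.5 × 0.1544 = 0.1519 bits

Unlike KL divergence, JSD is symmetric and bounded: 0 ≤ JSD ≤ log(2).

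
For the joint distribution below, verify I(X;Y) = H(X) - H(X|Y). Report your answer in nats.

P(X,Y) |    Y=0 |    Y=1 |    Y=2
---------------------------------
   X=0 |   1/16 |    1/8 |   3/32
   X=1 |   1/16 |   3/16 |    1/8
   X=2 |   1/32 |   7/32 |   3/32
I(X;Y) = 0.0163 nats

Mutual information has multiple equivalent forms:
- I(X;Y) = H(X) - H(X|Y)
- I(X;Y) = H(Y) - H(Y|X)
- I(X;Y) = H(X) + H(Y) - H(X,Y)

Computing all quantities:
H(X) = 1.0916, H(Y) = 0.9896, H(X,Y) = 2.0649
H(X|Y) = 1.0753, H(Y|X) = 0.9733

Verification:
H(X) - H(X|Y) = 1.0916 - 1.0753 = 0.0163
H(Y) - H(Y|X) = 0.9896 - 0.9733 = 0.0163
H(X) + H(Y) - H(X,Y) = 1.0916 + 0.9896 - 2.0649 = 0.0163

All forms give I(X;Y) = 0.0163 nats. ✓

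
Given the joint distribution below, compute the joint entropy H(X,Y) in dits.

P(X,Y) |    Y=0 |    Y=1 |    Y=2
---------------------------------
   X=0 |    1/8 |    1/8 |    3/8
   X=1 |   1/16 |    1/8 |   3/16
0.7100 dits

Joint entropy is H(X,Y) = -Σ_{x,y} p(x,y) log p(x,y).

Summing over all non-zero entries:
H(X,Y) = -[1/8·log_10(1/8) + 1/8·log_10(1/8) + 3/8·log_10(3/8) + 1/16·log_10(1/16) + 1/8·log_10(1/8) + 3/16·log_10(3/16)]
H(X,Y) = 0.7100 dits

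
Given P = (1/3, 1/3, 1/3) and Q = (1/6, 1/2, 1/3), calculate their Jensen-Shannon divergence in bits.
0.0325 bits

Jensen-Shannon divergence is:
JSD(P||Q) = 0.5 × D_KL(P||M) + 0.5 × D_KL(Q||M)
where M = 0.5 × (P + Q) is the mixture distribution.

M = 0.5 × (1/3, 1/3, 1/3) + 0.5 × (1/6, 1/2, 1/3) = (1/4, 5/12, 1/3)

D_KL(P||M) = 0.0310 bits
D_KL(Q||M) = 0.0340 bits

JSD(P||Q) = 0.5 × 0.0310 + 0.5 × 0.0340 = 0.0325 bits

Unlike KL divergence, JSD is symmetric and bounded: 0 ≤ JSD ≤ log(2).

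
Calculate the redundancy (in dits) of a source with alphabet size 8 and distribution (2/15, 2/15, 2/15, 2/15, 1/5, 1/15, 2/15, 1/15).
0.0231 dits

Redundancy measures how far a source is from maximum entropy:
R = H_max - H(X)

Maximum entropy for 8 symbols: H_max = log_10(8) = 0.9031 dits
Actual entropy: H(X) = 0.8800 dits
Redundancy: R = 0.9031 - 0.8800 = 0.0231 dits

This redundancy represents potential for compression: the source could be compressed by 0.0231 dits per symbol.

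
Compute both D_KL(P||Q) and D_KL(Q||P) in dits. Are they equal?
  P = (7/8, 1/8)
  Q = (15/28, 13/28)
D_KL(P||Q) = 0.1152, D_KL(Q||P) = 0.1504

KL divergence is not symmetric: D_KL(P||Q) ≠ D_KL(Q||P) in general.

D_KL(P||Q) = 0.1152 dits
D_KL(Q||P) = 0.1504 dits

No, they are not equal!

This asymmetry is why KL divergence is not a true distance metric.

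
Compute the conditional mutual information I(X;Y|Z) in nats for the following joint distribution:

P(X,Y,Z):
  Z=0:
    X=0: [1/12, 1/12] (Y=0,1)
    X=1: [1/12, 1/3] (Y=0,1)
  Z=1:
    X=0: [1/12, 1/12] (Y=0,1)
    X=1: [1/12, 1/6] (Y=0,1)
0.0307 nats

Conditional mutual information: I(X;Y|Z) = H(X|Z) + H(Y|Z) - H(X,Y|Z)

H(Z) = 0.6792
H(X,Z) = 1.3086 → H(X|Z) = 0.6294
H(Y,Z) = 1.3086 → H(Y|Z) = 0.6294
H(X,Y,Z) = 1.9073 → H(X,Y|Z) = 1.2281

I(X;Y|Z) = 0.6294 + 0.6294 - 1.2281 = 0.0307 nats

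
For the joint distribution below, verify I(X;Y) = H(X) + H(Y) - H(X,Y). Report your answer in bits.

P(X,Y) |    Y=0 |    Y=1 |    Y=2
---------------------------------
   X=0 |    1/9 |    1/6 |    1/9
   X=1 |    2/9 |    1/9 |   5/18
I(X;Y) = 0.0526 bits

Mutual information has multiple equivalent forms:
- I(X;Y) = H(X) - H(X|Y)
- I(X;Y) = H(Y) - H(Y|X)
- I(X;Y) = H(X) + H(Y) - H(X,Y)

Computing all quantities:
H(X) = 0.9641, H(Y) = 1.5715, H(X,Y) = 2.4830
H(X|Y) = 0.9115, H(Y|X) = 1.5189

Verification:
H(X) - H(X|Y) = 0.9641 - 0.9115 = 0.0526
H(Y) - H(Y|X) = 1.5715 - 1.5189 = 0.0526
H(X) + H(Y) - H(X,Y) = 0.9641 + 1.5715 - 2.4830 = 0.0526

All forms give I(X;Y) = 0.0526 bits. ✓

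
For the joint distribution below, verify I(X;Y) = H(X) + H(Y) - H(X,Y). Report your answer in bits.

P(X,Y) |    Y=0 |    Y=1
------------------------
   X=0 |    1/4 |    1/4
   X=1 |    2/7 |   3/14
I(X;Y) = 0.0037 bits

Mutual information has multiple equivalent forms:
- I(X;Y) = H(X) - H(X|Y)
- I(X;Y) = H(Y) - H(Y|X)
- I(X;Y) = H(X) + H(Y) - H(X,Y)

Computing all quantities:
H(X) = 1.0000, H(Y) = 0.9963, H(X,Y) = 1.9926
H(X|Y) = 0.9963, H(Y|X) = 0.9926

Verification:
H(X) - H(X|Y) = 1.0000 - 0.9963 = 0.0037
H(Y) - H(Y|X) = 0.9963 - 0.9926 = 0.0037
H(X) + H(Y) - H(X,Y) = 1.0000 + 0.9963 - 1.9926 = 0.0037

All forms give I(X;Y) = 0.0037 bits. ✓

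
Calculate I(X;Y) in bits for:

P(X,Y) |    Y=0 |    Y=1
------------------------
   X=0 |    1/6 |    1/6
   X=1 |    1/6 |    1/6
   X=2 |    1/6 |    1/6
0.0000 bits

Mutual information: I(X;Y) = H(X) + H(Y) - H(X,Y)

Marginals:
P(X) = (1/3, 1/3, 1/3), H(X) = 1.5850 bits
P(Y) = (1/2, 1/2), H(Y) = 1.0000 bits

Joint entropy: H(X,Y) = 2.5850 bits

I(X;Y) = 1.5850 + 1.0000 - 2.5850 = 0.0000 bits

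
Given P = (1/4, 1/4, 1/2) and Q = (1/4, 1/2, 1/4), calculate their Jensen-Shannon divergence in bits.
0.0613 bits

Jensen-Shannon divergence is:
JSD(P||Q) = 0.5 × D_KL(P||M) + 0.5 × D_KL(Q||M)
where M = 0.5 × (P + Q) is the mixture distribution.

M = 0.5 × (1/4, 1/4, 1/2) + 0.5 × (1/4, 1/2, 1/4) = (1/4, 3/8, 3/8)

D_KL(P||M) = 0.0613 bits
D_KL(Q||M) = 0.0613 bits

JSD(P||Q) = 0.5 × 0.0613 + 0.5 × 0.0613 = 0.0613 bits

Unlike KL divergence, JSD is symmetric and bounded: 0 ≤ JSD ≤ log(2).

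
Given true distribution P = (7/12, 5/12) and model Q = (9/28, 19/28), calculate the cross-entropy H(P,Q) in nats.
0.8236 nats

Cross-entropy: H(P,Q) = -Σ p(x) log q(x)

Alternatively: H(P,Q) = H(P) + D_KL(P||Q)
H(P) = 0.6792 nats
D_KL(P||Q) = 0.1444 nats

H(P,Q) = 0.6792 + 0.1444 = 0.8236 nats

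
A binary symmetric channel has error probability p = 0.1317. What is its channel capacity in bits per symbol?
0.4379 bits

For a binary symmetric channel (BSC) with error probability p:
Capacity C = 1 - H(p) bits per symbol

where H(p) = -p log₂(p) - (1-p) log₂(1-p) is the binary entropy function.

H(0.1317) = 0.5621 bits
C = 1 - 0.5621 = 0.4379 bits per symbol

This means we can reliably transmit up to 0.4379 bits of information per channel use.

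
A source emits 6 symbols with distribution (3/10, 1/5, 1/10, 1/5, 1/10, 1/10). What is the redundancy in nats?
0.0960 nats

Redundancy measures how far a source is from maximum entropy:
R = H_max - H(X)

Maximum entropy for 6 symbols: H_max = log_e(6) = 1.7918 nats
Actual entropy: H(X) = 1.6957 nats
Redundancy: R = 1.7918 - 1.6957 = 0.0960 nats

This redundancy represents potential for compression: the source could be compressed by 0.0960 nats per symbol.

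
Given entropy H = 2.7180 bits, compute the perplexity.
6.5796

Perplexity is 2^H (or exp(H) for natural log).

H = 2.7180 bits
Perplexity = 2^2.7180 = 6.5796

Interpretation: The model's uncertainty is equivalent to choosing uniformly among 6.6 options.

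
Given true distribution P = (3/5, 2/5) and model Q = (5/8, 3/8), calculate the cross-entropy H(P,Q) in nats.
0.6743 nats

Cross-entropy: H(P,Q) = -Σ p(x) log q(x)

Alternatively: H(P,Q) = H(P) + D_KL(P||Q)
H(P) = 0.6730 nats
D_KL(P||Q) = 0.0013 nats

H(P,Q) = 0.6730 + 0.0013 = 0.6743 nats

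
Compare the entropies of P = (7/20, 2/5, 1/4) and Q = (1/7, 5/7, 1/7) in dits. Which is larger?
P

Computing entropies in dits:
H(P) = 0.4693
H(Q) = 0.3458

Distribution P has higher entropy.

Intuition: The distribution closer to uniform (more spread out) has higher entropy.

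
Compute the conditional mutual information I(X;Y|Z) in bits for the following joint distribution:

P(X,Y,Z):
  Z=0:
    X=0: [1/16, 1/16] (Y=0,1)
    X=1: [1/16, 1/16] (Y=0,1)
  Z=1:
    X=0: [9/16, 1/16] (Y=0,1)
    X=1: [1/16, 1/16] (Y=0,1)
0.0694 bits

Conditional mutual information: I(X;Y|Z) = H(X|Z) + H(Y|Z) - H(X,Y|Z)

H(Z) = 0.8113
H(X,Z) = 1.5488 → H(X|Z) = 0.7375
H(Y,Z) = 1.5488 → H(Y|Z) = 0.7375
H(X,Y,Z) = 2.2169 → H(X,Y|Z) = 1.4056

I(X;Y|Z) = 0.7375 + 0.7375 - 1.4056 = 0.0694 bits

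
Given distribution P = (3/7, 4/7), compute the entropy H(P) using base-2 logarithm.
0.9852 bits

Shannon entropy is H(X) = -Σ p(x) log p(x).

For P = (3/7, 4/7):
H = -3/7 × log_2(3/7) -4/7 × log_2(4/7)
H = 0.9852 bits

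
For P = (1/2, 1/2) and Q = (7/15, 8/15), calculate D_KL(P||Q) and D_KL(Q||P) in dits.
D_KL(P||Q) = 0.0010, D_KL(Q||P) = 0.0010

KL divergence is not symmetric: D_KL(P||Q) ≠ D_KL(Q||P) in general.

D_KL(P||Q) = 0.0010 dits
D_KL(Q||P) = 0.0010 dits

In this case they happen to be equal (to 4 decimal places).

This asymmetry is why KL divergence is not a true distance metric.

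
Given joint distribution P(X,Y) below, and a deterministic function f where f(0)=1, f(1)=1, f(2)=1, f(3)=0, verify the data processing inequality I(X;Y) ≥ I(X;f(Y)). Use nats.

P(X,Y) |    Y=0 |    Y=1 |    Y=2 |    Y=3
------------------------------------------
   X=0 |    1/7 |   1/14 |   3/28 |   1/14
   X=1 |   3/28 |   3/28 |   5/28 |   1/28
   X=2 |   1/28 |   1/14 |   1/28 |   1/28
I(X;Y) = 0.0400, I(X;f(Y)) = 0.0116, inequality holds: 0.0400 ≥ 0.0116

Data Processing Inequality: For any Markov chain X → Y → Z, we have I(X;Y) ≥ I(X;Z).

Here Z = f(Y) is a deterministic function of Y, forming X → Y → Z.

Original I(X;Y) = 0.0400 nats

After applying f:
P(X,Z) where Z=f(Y):
- P(X,Z=0) = P(X,Y=3)
- P(X,Z=1) = P(X,Y=0) + P(X,Y=1) + P(X,Y=2)

I(X;Z) = I(X;f(Y)) = 0.0116 nats

Verification: 0.0400 ≥ 0.0116 ✓

Information cannot be created by processing; the function f can only lose information about X.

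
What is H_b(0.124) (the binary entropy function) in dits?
0.1628 dits

The binary entropy function is:
H(p) = -p log(p) - (1-p) log(1-p)

H(0.124) = -0.124 × log_10(0.124) - 0.876 × log_10(0.876)
H(0.124) = 0.1628 dits

Note: Binary entropy is maximized at p=0.5 (H=1 bit) and minimized at p=0 or p=1 (H=0).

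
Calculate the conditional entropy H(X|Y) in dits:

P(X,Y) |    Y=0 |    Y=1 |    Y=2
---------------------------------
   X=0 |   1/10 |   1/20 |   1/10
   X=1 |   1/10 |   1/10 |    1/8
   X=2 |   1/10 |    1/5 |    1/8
0.4546 dits

Using the chain rule: H(X|Y) = H(X,Y) - H(Y)

First, compute H(X,Y) = 0.9306 dits

Marginal P(Y) = (3/10, 7/20, 7/20)
H(Y) = 0.4760 dits

H(X|Y) = H(X,Y) - H(Y) = 0.9306 - 0.4760 = 0.4546 dits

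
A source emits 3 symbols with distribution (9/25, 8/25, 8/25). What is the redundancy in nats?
0.0016 nats

Redundancy measures how far a source is from maximum entropy:
R = H_max - H(X)

Maximum entropy for 3 symbols: H_max = log_e(3) = 1.0986 nats
Actual entropy: H(X) = 1.0970 nats
Redundancy: R = 1.0986 - 1.0970 = 0.0016 nats

This redundancy represents potential for compression: the source could be compressed by 0.0016 nats per symbol.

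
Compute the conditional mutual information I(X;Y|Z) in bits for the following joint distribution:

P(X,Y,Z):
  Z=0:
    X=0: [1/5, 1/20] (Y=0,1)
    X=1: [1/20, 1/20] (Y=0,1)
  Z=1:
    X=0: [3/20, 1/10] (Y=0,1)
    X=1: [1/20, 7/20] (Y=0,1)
0.1403 bits

Conditional mutual information: I(X;Y|Z) = H(X|Z) + H(Y|Z) - H(X,Y|Z)

H(Z) = 0.9341
H(X,Z) = 1.8610 → H(X|Z) = 0.9269
H(Y,Z) = 1.8150 → H(Y|Z) = 0.8809
H(X,Y,Z) = 2.6016 → H(X,Y|Z) = 1.6675

I(X;Y|Z) = 0.9269 + 0.8809 - 1.6675 = 0.1403 bits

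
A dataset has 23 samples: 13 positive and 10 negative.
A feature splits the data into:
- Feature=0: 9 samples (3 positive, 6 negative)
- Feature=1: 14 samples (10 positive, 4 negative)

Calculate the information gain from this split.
0.1030 bits

Information Gain = H(Y) - H(Y|Feature)

Before split:
P(positive) = 13/23 = 0.5652
H(Y) = 0.9877 bits

After split:
Feature=0: H = 0.9183 bits (weight = 9/23)
Feature=1: H = 0.8631 bits (weight = 14/23)
H(Y|Feature) = (9/23)×0.9183 + (14/23)×0.8631 = 0.8847 bits

Information Gain = 0.9877 - 0.8847 = 0.1030 bits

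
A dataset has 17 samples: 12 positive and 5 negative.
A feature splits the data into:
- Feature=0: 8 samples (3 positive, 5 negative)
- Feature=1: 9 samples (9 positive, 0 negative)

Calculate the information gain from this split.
0.4248 bits

Information Gain = H(Y) - H(Y|Feature)

Before split:
P(positive) = 12/17 = 0.7059
H(Y) = 0.8740 bits

After split:
Feature=0: H = 0.9544 bits (weight = 8/17)
Feature=1: H = 0.0000 bits (weight = 9/17)
H(Y|Feature) = (8/17)×0.9544 + (9/17)×0.0000 = 0.4491 bits

Information Gain = 0.8740 - 0.4491 = 0.4248 bits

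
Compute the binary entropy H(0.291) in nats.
0.6030 nats

The binary entropy function is:
H(p) = -p log(p) - (1-p) log(1-p)

H(0.291) = -0.291 × log_e(0.291) - 0.709 × log_e(0.709)
H(0.291) = 0.6030 nats

Note: Binary entropy is maximized at p=0.5 (H=1 bit) and minimized at p=0 or p=1 (H=0).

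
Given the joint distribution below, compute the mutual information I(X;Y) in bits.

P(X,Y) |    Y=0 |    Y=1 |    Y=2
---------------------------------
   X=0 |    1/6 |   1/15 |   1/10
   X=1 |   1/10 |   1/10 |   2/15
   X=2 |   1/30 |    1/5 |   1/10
0.1295 bits

Mutual information: I(X;Y) = H(X) + H(Y) - H(X,Y)

Marginals:
P(X) = (1/3, 1/3, 1/3), H(X) = 1.5850 bits
P(Y) = (3/10, 11/30, 1/3), H(Y) = 1.5801 bits

Joint entropy: H(X,Y) = 3.0356 bits

I(X;Y) = 1.5850 + 1.5801 - 3.0356 = 0.1295 bits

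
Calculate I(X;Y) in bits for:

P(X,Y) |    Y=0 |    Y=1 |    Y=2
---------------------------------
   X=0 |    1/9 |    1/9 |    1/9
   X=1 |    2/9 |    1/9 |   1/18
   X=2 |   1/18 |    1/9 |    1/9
0.0843 bits

Mutual information: I(X;Y) = H(X) + H(Y) - H(X,Y)

Marginals:
P(X) = (1/3, 7/18, 5/18), H(X) = 1.5715 bits
P(Y) = (7/18, 1/3, 5/18), H(Y) = 1.5715 bits

Joint entropy: H(X,Y) = 3.0588 bits

I(X;Y) = 1.5715 + 1.5715 - 3.0588 = 0.0843 bits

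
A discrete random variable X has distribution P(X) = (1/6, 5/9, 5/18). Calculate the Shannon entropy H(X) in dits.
0.4260 dits

Shannon entropy is H(X) = -Σ p(x) log p(x).

For P = (1/6, 5/9, 5/18):
H = -1/6 × log_10(1/6) -5/9 × log_10(5/9) -5/18 × log_10(5/18)
H = 0.4260 dits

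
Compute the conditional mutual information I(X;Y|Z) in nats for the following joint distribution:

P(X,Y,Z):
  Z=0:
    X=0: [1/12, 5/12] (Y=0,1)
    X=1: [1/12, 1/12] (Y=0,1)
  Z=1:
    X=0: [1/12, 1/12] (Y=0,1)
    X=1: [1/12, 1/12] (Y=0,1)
0.0341 nats

Conditional mutual information: I(X;Y|Z) = H(X|Z) + H(Y|Z) - H(X,Y|Z)

H(Z) = 0.6365
H(X,Z) = 1.2425 → H(X|Z) = 0.6059
H(Y,Z) = 1.2425 → H(Y|Z) = 0.6059
H(X,Y,Z) = 1.8143 → H(X,Y|Z) = 1.1778

I(X;Y|Z) = 0.6059 + 0.6059 - 1.1778 = 0.0341 nats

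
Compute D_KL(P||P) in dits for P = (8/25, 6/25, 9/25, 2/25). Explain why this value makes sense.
0.0000 dits

KL divergence satisfies the Gibbs inequality: D_KL(P||Q) ≥ 0 for all distributions P, Q.

D_KL(P||Q) = Σ p(x) log(p(x)/q(x))
Each term is p(x) × log_10(p(x)/p(x)) = p(x) × log_10(1) = 0, so the sum is 0.
D_KL(P||Q) = 0.0000 dits

When P = Q, the KL divergence is exactly 0, as there is no 'divergence' between identical distributions.

This non-negativity is a fundamental property: relative entropy cannot be negative because it measures how different Q is from P.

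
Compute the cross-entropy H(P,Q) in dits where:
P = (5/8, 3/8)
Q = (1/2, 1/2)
0.3010 dits

Cross-entropy: H(P,Q) = -Σ p(x) log q(x)

Alternatively: H(P,Q) = H(P) + D_KL(P||Q)
H(P) = 0.2873 dits
D_KL(P||Q) = 0.0137 dits

H(P,Q) = 0.2873 + 0.0137 = 0.3010 dits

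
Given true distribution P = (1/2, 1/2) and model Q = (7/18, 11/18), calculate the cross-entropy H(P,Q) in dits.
0.3120 dits

Cross-entropy: H(P,Q) = -Σ p(x) log q(x)

Alternatively: H(P,Q) = H(P) + D_KL(P||Q)
H(P) = 0.3010 dits
D_KL(P||Q) = 0.0110 dits

H(P,Q) = 0.3010 + 0.0110 = 0.3120 dits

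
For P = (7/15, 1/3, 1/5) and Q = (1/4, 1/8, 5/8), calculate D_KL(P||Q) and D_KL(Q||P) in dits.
D_KL(P||Q) = 0.1695, D_KL(Q||P) = 0.1883

KL divergence is not symmetric: D_KL(P||Q) ≠ D_KL(Q||P) in general.

D_KL(P||Q) = 0.1695 dits
D_KL(Q||P) = 0.1883 dits

No, they are not equal!

This asymmetry is why KL divergence is not a true distance metric.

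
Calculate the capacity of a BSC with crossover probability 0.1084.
0.5049 bits

For a binary symmetric channel (BSC) with error probability p:
Capacity C = 1 - H(p) bits per symbol

where H(p) = -p log₂(p) - (1-p) log₂(1-p) is the binary entropy function.

H(0.1084) = 0.4951 bits
C = 1 - 0.4951 = 0.5049 bits per symbol

This means we can reliably transmit up to 0.5049 bits of information per channel use.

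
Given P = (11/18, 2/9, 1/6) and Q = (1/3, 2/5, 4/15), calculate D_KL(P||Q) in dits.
0.0701 dits

KL divergence: D_KL(P||Q) = Σ p(x) log(p(x)/q(x))

Computing term by term:
  x=0: 11/18 × log_10[(11/18)/(1/3)] = 11/18 × 0.2632 = 0.1609
  x=1: 2/9 × log_10[(2/9)/(2/5)] = 2/9 × -0.2553 = -0.0567
  x=2: 1/6 × log_10[(1/6)/(4/15)] = 1/6 × -0.2041 = -0.0340

D_KL(P||Q) = 0.0701 dits

Note: KL divergence is always non-negative and equals 0 iff P = Q.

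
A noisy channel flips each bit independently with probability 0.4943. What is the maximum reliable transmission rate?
0.0001 bits

For a binary symmetric channel (BSC) with error probability p:
Capacity C = 1 - H(p) bits per symbol

where H(p) = -p log₂(p) - (1-p) log₂(1-p) is the binary entropy function.

H(0.4943) = 0.9999 bits
C = 1 - 0.9999 = 0.0001 bits per symbol

This means we can reliably transmit up to 0.0001 bits of information per channel use.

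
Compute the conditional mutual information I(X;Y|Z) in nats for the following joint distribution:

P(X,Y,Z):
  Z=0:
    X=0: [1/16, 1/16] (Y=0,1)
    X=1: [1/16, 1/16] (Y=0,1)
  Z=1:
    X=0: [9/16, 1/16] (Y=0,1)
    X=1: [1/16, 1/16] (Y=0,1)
0.0481 nats

Conditional mutual information: I(X;Y|Z) = H(X|Z) + H(Y|Z) - H(X,Y|Z)

H(Z) = 0.5623
H(X,Z) = 1.0735 → H(X|Z) = 0.5112
H(Y,Z) = 1.0735 → H(Y|Z) = 0.5112
H(X,Y,Z) = 1.5366 → H(X,Y|Z) = 0.9743

I(X;Y|Z) = 0.5112 + 0.5112 - 0.9743 = 0.0481 nats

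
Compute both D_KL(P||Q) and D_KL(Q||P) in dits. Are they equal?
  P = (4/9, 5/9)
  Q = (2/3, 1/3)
D_KL(P||Q) = 0.0450, D_KL(Q||P) = 0.0434

KL divergence is not symmetric: D_KL(P||Q) ≠ D_KL(Q||P) in general.

D_KL(P||Q) = 0.0450 dits
D_KL(Q||P) = 0.0434 dits

No, they are not equal!

This asymmetry is why KL divergence is not a true distance metric.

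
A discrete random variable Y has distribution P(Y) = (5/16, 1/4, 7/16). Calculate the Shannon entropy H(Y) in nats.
1.0717 nats

Shannon entropy is H(X) = -Σ p(x) log p(x).

For P = (5/16, 1/4, 7/16):
H = -5/16 × log_e(5/16) -1/4 × log_e(1/4) -7/16 × log_e(7/16)
H = 1.0717 nats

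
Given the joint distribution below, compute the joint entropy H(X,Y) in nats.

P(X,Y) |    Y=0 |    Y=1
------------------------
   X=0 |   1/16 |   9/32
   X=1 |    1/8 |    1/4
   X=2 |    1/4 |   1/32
1.5914 nats

Joint entropy is H(X,Y) = -Σ_{x,y} p(x,y) log p(x,y).

Summing over all non-zero entries:
H(X,Y) = -[1/16·log_e(1/16) + 9/32·log_e(9/32) + 1/8·log_e(1/8) + 1/4·log_e(1/4) + 1/4·log_e(1/4) + 1/32·log_e(1/32)]
H(X,Y) = 1.5914 nats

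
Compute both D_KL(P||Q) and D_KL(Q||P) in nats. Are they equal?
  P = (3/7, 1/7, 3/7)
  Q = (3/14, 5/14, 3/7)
D_KL(P||Q) = 0.1662, D_KL(Q||P) = 0.1787

KL divergence is not symmetric: D_KL(P||Q) ≠ D_KL(Q||P) in general.

D_KL(P||Q) = 0.1662 nats
D_KL(Q||P) = 0.1787 nats

No, they are not equal!

This asymmetry is why KL divergence is not a true distance metric.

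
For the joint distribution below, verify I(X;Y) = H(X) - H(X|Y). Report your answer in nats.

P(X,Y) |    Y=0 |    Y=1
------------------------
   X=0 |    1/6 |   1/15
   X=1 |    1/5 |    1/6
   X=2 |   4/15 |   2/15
I(X;Y) = 0.0103 nats

Mutual information has multiple equivalent forms:
- I(X;Y) = H(X) - H(X|Y)
- I(X;Y) = H(Y) - H(Y|X)
- I(X;Y) = H(X) + H(Y) - H(X,Y)

Computing all quantities:
H(X) = 1.0740, H(Y) = 0.6572, H(X,Y) = 1.7208
H(X|Y) = 1.0636, H(Y|X) = 0.6468

Verification:
H(X) - H(X|Y) = 1.0740 - 1.0636 = 0.0103
H(Y) - H(Y|X) = 0.6572 - 0.6468 = 0.0103
H(X) + H(Y) - H(X,Y) = 1.0740 + 0.6572 - 1.7208 = 0.0103

All forms give I(X;Y) = 0.0103 nats. ✓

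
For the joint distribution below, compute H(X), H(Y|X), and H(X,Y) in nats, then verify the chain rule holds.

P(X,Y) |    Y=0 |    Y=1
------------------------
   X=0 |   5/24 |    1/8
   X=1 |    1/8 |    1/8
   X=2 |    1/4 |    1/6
H(X,Y) = 1.7518, H(X) = 1.0776, H(Y|X) = 0.6742 (all in nats)

Chain rule: H(X,Y) = H(X) + H(Y|X)

Left side — joint entropy directly:
H(X,Y) = -Σ p(x,y) log p(x,y) = 1.7518 nats

Right side — compute H(Y|X) from the conditional distributions:
P(X) = (1/3, 1/4, 5/12), so H(X) = 1.0776 nats
H(Y|X) = Σ_x P(X=x) · H(Y|X=x):
  P(Y|X=0) = (5/8, 3/8), H(Y|X=0) = 0.6616, weight P(X=0) = 1/3
  P(Y|X=1) = (1/2, 1/2), H(Y|X=1) = 0.6931, weight P(X=1) = 1/4
  P(Y|X=2) = (3/5, 2/5), H(Y|X=2) = 0.6730, weight P(X=2) = 5/12
H(Y|X) = 0.6742 nats

H(X) + H(Y|X) = 1.0776 + 0.6742 = 1.7518 nats

Both sides equal 1.7518 nats. ✓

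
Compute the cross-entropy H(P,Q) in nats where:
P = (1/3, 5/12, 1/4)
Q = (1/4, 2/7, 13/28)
1.1759 nats

Cross-entropy: H(P,Q) = -Σ p(x) log q(x)

Alternatively: H(P,Q) = H(P) + D_KL(P||Q)
H(P) = 1.0776 nats
D_KL(P||Q) = 0.0983 nats

H(P,Q) = 1.0776 + 0.0983 = 1.1759 nats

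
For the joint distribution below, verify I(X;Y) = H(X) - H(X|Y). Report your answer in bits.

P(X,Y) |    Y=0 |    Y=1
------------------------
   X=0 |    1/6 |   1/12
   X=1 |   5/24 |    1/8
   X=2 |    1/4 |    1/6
I(X;Y) = 0.0022 bits

Mutual information has multiple equivalent forms:
- I(X;Y) = H(X) - H(X|Y)
- I(X;Y) = H(Y) - H(Y|X)
- I(X;Y) = H(X) + H(Y) - H(X,Y)

Computing all quantities:
H(X) = 1.5546, H(Y) = 0.9544, H(X,Y) = 2.5069
H(X|Y) = 1.5524, H(Y|X) = 0.9523

Verification:
H(X) - H(X|Y) = 1.5546 - 1.5524 = 0.0022
H(Y) - H(Y|X) = 0.9544 - 0.9523 = 0.0022
H(X) + H(Y) - H(X,Y) = 1.5546 + 0.9544 - 2.5069 = 0.0022

All forms give I(X;Y) = 0.0022 bits. ✓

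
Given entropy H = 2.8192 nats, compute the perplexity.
16.7634

Perplexity is e^H (or exp(H) for natural log).

H = 2.8192 nats
Perplexity = e^2.8192 = 16.7634

Interpretation: The model's uncertainty is equivalent to choosing uniformly among 16.8 options.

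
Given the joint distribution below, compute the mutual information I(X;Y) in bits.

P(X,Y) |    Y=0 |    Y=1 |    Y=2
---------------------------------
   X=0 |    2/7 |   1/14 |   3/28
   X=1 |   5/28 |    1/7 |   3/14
0.0581 bits

Mutual information: I(X;Y) = H(X) + H(Y) - H(X,Y)

Marginals:
P(X) = (13/28, 15/28), H(X) = 0.9963 bits
P(Y) = (13/28, 3/14, 9/28), H(Y) = 1.5165 bits

Joint entropy: H(X,Y) = 2.4547 bits

I(X;Y) = 0.9963 + 1.5165 - 2.4547 = 0.0581 bits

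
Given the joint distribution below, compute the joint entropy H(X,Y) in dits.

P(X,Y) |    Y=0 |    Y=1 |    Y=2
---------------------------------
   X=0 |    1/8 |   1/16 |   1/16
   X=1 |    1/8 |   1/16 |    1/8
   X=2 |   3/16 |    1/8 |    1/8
0.9265 dits

Joint entropy is H(X,Y) = -Σ_{x,y} p(x,y) log p(x,y).

Summing over all non-zero entries:
H(X,Y) = -[1/8·log_10(1/8) + 1/16·log_10(1/16) + 1/16·log_10(1/16) + 1/8·log_10(1/8) + 1/16·log_10(1/16) + 1/8·log_10(1/8) + 3/16·log_10(3/16) + 1/8·log_10(1/8) + 1/8·log_10(1/8)]
H(X,Y) = 0.9265 dits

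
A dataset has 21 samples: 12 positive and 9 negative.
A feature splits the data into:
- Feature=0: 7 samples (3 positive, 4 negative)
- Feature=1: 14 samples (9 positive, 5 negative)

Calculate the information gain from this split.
0.0300 bits

Information Gain = H(Y) - H(Y|Feature)

Before split:
P(positive) = 12/21 = 0.5714
H(Y) = 0.9852 bits

After split:
Feature=0: H = 0.9852 bits (weight = 7/21)
Feature=1: H = 0.9403 bits (weight = 14/21)
H(Y|Feature) = (7/21)×0.9852 + (14/21)×0.9403 = 0.9553 bits

Information Gain = 0.9852 - 0.9553 = 0.0300 bits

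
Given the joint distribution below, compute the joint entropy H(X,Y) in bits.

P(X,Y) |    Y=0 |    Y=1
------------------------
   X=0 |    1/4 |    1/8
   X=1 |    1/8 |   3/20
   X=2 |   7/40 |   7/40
2.5406 bits

Joint entropy is H(X,Y) = -Σ_{x,y} p(x,y) log p(x,y).

Summing over all non-zero entries:
H(X,Y) = -[1/4·log_2(1/4) + 1/8·log_2(1/8) + 1/8·log_2(1/8) + 3/20·log_2(3/20) + 7/40·log_2(7/40) + 7/40·log_2(7/40)]
H(X,Y) = 2.5406 bits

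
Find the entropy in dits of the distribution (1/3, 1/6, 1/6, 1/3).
0.5775 dits

Shannon entropy is H(X) = -Σ p(x) log p(x).

For P = (1/3, 1/6, 1/6, 1/3):
H = -1/3 × log_10(1/3) -1/6 × log_10(1/6) -1/6 × log_10(1/6) -1/3 × log_10(1/3)
H = 0.5775 dits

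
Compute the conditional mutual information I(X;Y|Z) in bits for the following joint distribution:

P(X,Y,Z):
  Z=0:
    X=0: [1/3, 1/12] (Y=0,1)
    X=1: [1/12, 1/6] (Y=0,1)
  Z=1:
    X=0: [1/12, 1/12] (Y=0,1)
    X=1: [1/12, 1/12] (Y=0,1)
0.1059 bits

Conditional mutual information: I(X;Y|Z) = H(X|Z) + H(Y|Z) - H(X,Y|Z)

H(Z) = 0.9183
H(X,Z) = 1.8879 → H(X|Z) = 0.9696
H(Y,Z) = 1.8879 → H(Y|Z) = 0.9696
H(X,Y,Z) = 2.7516 → H(X,Y|Z) = 1.8333

I(X;Y|Z) = 0.9696 + 0.9696 - 1.8333 = 0.1059 bits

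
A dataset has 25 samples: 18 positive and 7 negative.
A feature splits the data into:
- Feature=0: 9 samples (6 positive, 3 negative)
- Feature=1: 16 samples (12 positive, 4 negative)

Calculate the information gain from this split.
0.0056 bits

Information Gain = H(Y) - H(Y|Feature)

Before split:
P(positive) = 18/25 = 0.7200
H(Y) = 0.8555 bits

After split:
Feature=0: H = 0.9183 bits (weight = 9/25)
Feature=1: H = 0.8113 bits (weight = 16/25)
H(Y|Feature) = (9/25)×0.9183 + (16/25)×0.8113 = 0.8498 bits

Information Gain = 0.8555 - 0.8498 = 0.0056 bits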